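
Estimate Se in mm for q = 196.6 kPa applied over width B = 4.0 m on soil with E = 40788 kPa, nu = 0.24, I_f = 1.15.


Result: 20.895 mm

Derivation:
Using Se = q * B * (1 - nu^2) * I_f / E
1 - nu^2 = 1 - 0.24^2 = 0.9424
Se = 196.6 * 4.0 * 0.9424 * 1.15 / 40788
Se = 0.020895 m
Convert to mm: Se = 0.020895 * 1000 = 20.895 mm


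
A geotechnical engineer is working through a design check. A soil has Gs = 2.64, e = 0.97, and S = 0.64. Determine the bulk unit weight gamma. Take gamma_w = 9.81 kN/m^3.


Using gamma = gamma_w * (Gs + S*e) / (1 + e)
Numerator: Gs + S*e = 2.64 + 0.64*0.97 = 3.2608
Denominator: 1 + e = 1 + 0.97 = 1.97
gamma = 9.81 * 3.2608 / 1.97
gamma = 16.238 kN/m^3


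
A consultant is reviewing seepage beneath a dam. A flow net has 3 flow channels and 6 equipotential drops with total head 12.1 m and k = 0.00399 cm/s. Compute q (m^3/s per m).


Result: 0.0002414 m^3/s per m

Derivation:
Convert k to m/s for unit consistency with H:
k = 0.00399 cm/s = 0.00399 / 100 m/s = 3.99e-05 m/s
Using q = k * H * Nf / Nd
Nf / Nd = 3 / 6 = 0.5
q = 3.99e-05 * 12.1 * 0.5
q = 0.0002414 m^3/s per m


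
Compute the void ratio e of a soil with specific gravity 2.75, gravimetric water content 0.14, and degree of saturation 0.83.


Using the relation e = Gs * w / S
e = 2.75 * 0.14 / 0.83
e = 0.4639


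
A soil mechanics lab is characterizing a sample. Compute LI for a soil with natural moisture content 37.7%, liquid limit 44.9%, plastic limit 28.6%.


First compute the plasticity index:
PI = LL - PL = 44.9 - 28.6 = 16.3
Then compute the liquidity index:
LI = (w - PL) / PI
LI = (37.7 - 28.6) / 16.3
LI = 0.558


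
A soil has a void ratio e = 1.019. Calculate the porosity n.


Using the relation n = e / (1 + e)
n = 1.019 / (1 + 1.019)
n = 1.019 / 2.019
n = 0.5047


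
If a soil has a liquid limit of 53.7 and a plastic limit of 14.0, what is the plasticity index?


Using PI = LL - PL
PI = 53.7 - 14.0
PI = 39.7


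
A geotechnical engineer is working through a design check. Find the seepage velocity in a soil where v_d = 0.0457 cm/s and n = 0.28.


Using v_s = v_d / n
v_s = 0.0457 / 0.28
v_s = 0.16321 cm/s


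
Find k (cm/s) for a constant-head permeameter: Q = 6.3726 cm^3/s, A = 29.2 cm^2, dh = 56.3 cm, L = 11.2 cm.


Compute hydraulic gradient:
i = dh / L = 56.3 / 11.2 = 5.02679
Then apply Darcy's law:
k = Q / (A * i)
k = 6.3726 / (29.2 * 5.02679)
k = 6.3726 / 146.782
k = 0.043415 cm/s


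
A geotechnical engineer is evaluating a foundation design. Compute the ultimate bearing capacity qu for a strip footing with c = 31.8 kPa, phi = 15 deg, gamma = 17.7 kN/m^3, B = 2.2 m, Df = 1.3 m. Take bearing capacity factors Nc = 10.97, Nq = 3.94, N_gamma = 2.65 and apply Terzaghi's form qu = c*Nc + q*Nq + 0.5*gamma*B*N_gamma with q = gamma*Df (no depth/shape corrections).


Result: 491.1 kPa

Derivation:
Compute qu = c*Nc + gamma*Df*Nq + 0.5*gamma*B*N_gamma
Term 1: 31.8 * 10.97 = 348.846
Term 2: 17.7 * 1.3 * 3.94 = 90.6594
Term 3: 0.5 * 17.7 * 2.2 * 2.65 = 51.5955
qu = 348.846 + 90.6594 + 51.5955
qu = 491.1 kPa


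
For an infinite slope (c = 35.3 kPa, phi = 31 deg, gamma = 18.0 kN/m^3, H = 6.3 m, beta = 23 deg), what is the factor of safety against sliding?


Result: 2.281

Derivation:
Using Fs = c / (gamma*H*sin(beta)*cos(beta)) + tan(phi)/tan(beta)
Cohesion contribution = 35.3 / (18.0*6.3*sin(23)*cos(23))
Cohesion contribution = 0.865481
Friction contribution = tan(31)/tan(23) = 1.41554
Fs = 0.865481 + 1.41554
Fs = 2.281


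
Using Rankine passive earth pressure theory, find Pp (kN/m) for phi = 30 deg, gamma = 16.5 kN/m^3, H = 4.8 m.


Compute passive earth pressure coefficient:
Kp = tan^2(45 + phi/2) = tan^2(60.0) = 3
Compute passive force:
Pp = 0.5 * Kp * gamma * H^2
Pp = 0.5 * 3 * 16.5 * 4.8^2
Pp = 570.24 kN/m


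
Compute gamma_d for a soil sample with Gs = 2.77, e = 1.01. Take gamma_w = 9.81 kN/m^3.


Using gamma_d = Gs * gamma_w / (1 + e)
gamma_d = 2.77 * 9.81 / (1 + 1.01)
gamma_d = 2.77 * 9.81 / 2.01
gamma_d = 13.519 kN/m^3


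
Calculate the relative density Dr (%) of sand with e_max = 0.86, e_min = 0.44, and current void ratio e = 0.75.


Using Dr = (e_max - e) / (e_max - e_min) * 100
e_max - e = 0.86 - 0.75 = 0.11
e_max - e_min = 0.86 - 0.44 = 0.42
Dr = 0.11 / 0.42 * 100
Dr = 26.19 %


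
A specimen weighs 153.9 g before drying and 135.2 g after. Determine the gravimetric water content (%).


Using w = (m_wet - m_dry) / m_dry * 100
m_wet - m_dry = 153.9 - 135.2 = 18.7 g
w = 18.7 / 135.2 * 100
w = 13.83 %


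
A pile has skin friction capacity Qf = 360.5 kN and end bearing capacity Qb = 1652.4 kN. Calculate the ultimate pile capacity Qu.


Result: 2012.9 kN

Derivation:
Using Qu = Qf + Qb
Qu = 360.5 + 1652.4
Qu = 2012.9 kN


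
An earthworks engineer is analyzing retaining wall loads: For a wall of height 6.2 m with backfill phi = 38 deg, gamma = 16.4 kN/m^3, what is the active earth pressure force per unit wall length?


Result: 74.98 kN/m

Derivation:
Compute active earth pressure coefficient:
Ka = tan^2(45 - phi/2) = tan^2(26.0) = 0.237883
Compute active force:
Pa = 0.5 * Ka * gamma * H^2
Pa = 0.5 * 0.237883 * 16.4 * 6.2^2
Pa = 74.98 kN/m


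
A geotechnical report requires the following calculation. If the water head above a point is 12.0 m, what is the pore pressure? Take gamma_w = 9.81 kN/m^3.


Using u = gamma_w * h_w
u = 9.81 * 12.0
u = 117.72 kPa


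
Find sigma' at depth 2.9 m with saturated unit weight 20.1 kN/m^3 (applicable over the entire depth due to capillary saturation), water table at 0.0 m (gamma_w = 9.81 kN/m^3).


Result: 29.84 kPa

Derivation:
Total stress = gamma_sat * depth
sigma = 20.1 * 2.9 = 58.29 kPa
Pore water pressure u = gamma_w * (depth - d_wt)
u = 9.81 * (2.9 - 0.0) = 28.449 kPa
Effective stress = sigma - u
sigma' = 58.29 - 28.449 = 29.84 kPa


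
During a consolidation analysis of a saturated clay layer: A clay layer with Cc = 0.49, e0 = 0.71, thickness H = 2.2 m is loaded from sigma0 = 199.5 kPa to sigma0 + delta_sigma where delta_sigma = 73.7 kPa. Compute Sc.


Using Sc = Cc * H / (1 + e0) * log10((sigma0 + delta_sigma) / sigma0)
Stress ratio = (199.5 + 73.7) / 199.5 = 1.36942
log10(1.36942) = 0.136538
Cc * H / (1 + e0) = 0.49 * 2.2 / (1 + 0.71) = 0.630409
Sc = 0.630409 * 0.136538
Sc = 0.0861 m


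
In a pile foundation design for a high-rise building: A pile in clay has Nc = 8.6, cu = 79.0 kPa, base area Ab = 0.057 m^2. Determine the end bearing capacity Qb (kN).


Result: 38.73 kN

Derivation:
Using Qb = Nc * cu * Ab
Qb = 8.6 * 79.0 * 0.057
Qb = 38.73 kN


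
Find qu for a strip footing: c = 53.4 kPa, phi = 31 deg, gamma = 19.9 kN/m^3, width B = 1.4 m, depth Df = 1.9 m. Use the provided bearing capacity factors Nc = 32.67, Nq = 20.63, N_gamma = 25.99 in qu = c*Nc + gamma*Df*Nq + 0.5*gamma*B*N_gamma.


Compute qu = c*Nc + gamma*Df*Nq + 0.5*gamma*B*N_gamma
Term 1: 53.4 * 32.67 = 1744.578
Term 2: 19.9 * 1.9 * 20.63 = 780.0203
Term 3: 0.5 * 19.9 * 1.4 * 25.99 = 362.0407
qu = 1744.578 + 780.0203 + 362.0407
qu = 2886.64 kPa


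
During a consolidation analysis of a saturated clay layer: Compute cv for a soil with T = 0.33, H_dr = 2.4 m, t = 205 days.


Using cv = T * H_dr^2 / t
H_dr^2 = 2.4^2 = 5.76
cv = 0.33 * 5.76 / 205
cv = 0.00927 m^2/day


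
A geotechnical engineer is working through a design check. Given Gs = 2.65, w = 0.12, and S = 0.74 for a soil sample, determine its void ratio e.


Result: 0.4297

Derivation:
Using the relation e = Gs * w / S
e = 2.65 * 0.12 / 0.74
e = 0.4297


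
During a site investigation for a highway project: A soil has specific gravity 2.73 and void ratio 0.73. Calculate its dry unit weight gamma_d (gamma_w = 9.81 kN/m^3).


Using gamma_d = Gs * gamma_w / (1 + e)
gamma_d = 2.73 * 9.81 / (1 + 0.73)
gamma_d = 2.73 * 9.81 / 1.73
gamma_d = 15.481 kN/m^3


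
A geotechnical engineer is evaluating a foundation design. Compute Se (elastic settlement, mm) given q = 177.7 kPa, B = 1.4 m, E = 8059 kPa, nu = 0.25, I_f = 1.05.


Using Se = q * B * (1 - nu^2) * I_f / E
1 - nu^2 = 1 - 0.25^2 = 0.9375
Se = 177.7 * 1.4 * 0.9375 * 1.05 / 8059
Se = 0.030387 m
Convert to mm: Se = 0.030387 * 1000 = 30.387 mm


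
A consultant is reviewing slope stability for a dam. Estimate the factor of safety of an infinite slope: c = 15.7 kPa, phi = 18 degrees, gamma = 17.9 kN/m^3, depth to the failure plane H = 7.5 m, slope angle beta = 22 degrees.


Using Fs = c / (gamma*H*sin(beta)*cos(beta)) + tan(phi)/tan(beta)
Cohesion contribution = 15.7 / (17.9*7.5*sin(22)*cos(22))
Cohesion contribution = 0.336701
Friction contribution = tan(18)/tan(22) = 0.804204
Fs = 0.336701 + 0.804204
Fs = 1.141


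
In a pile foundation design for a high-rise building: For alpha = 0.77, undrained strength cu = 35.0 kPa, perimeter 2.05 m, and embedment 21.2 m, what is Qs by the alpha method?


Result: 1171.25 kN

Derivation:
Using Qs = alpha * cu * perimeter * L
Qs = 0.77 * 35.0 * 2.05 * 21.2
Qs = 1171.25 kN


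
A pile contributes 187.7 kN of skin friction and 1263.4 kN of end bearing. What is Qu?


Using Qu = Qf + Qb
Qu = 187.7 + 1263.4
Qu = 1451.1 kN


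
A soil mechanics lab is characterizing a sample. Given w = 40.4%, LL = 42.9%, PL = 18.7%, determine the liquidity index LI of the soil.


First compute the plasticity index:
PI = LL - PL = 42.9 - 18.7 = 24.2
Then compute the liquidity index:
LI = (w - PL) / PI
LI = (40.4 - 18.7) / 24.2
LI = 0.897


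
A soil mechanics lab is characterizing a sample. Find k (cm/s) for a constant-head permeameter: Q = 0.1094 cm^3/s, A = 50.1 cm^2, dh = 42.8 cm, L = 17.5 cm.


Result: 0.000893 cm/s

Derivation:
Compute hydraulic gradient:
i = dh / L = 42.8 / 17.5 = 2.44571
Then apply Darcy's law:
k = Q / (A * i)
k = 0.1094 / (50.1 * 2.44571)
k = 0.1094 / 122.53
k = 0.000893 cm/s


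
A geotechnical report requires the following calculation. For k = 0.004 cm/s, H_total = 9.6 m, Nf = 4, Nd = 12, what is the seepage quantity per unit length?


Convert k to m/s for unit consistency with H:
k = 0.004 cm/s = 0.004 / 100 m/s = 4e-05 m/s
Using q = k * H * Nf / Nd
Nf / Nd = 4 / 12 = 0.3333
q = 4e-05 * 9.6 * 0.3333
q = 0.000128 m^3/s per m


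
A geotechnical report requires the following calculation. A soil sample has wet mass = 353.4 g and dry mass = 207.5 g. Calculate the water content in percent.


Using w = (m_wet - m_dry) / m_dry * 100
m_wet - m_dry = 353.4 - 207.5 = 145.9 g
w = 145.9 / 207.5 * 100
w = 70.31 %


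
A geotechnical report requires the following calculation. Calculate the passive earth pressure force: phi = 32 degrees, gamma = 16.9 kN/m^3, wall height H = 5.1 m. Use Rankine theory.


Result: 715.31 kN/m

Derivation:
Compute passive earth pressure coefficient:
Kp = tan^2(45 + phi/2) = tan^2(61.0) = 3.254588
Compute passive force:
Pp = 0.5 * Kp * gamma * H^2
Pp = 0.5 * 3.254588 * 16.9 * 5.1^2
Pp = 715.31 kN/m


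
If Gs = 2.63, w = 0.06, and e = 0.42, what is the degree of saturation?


Using S = Gs * w / e
S = 2.63 * 0.06 / 0.42
S = 0.3757


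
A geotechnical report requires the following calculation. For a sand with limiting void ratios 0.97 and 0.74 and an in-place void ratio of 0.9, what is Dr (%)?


Result: 30.43 %

Derivation:
Using Dr = (e_max - e) / (e_max - e_min) * 100
e_max - e = 0.97 - 0.9 = 0.07
e_max - e_min = 0.97 - 0.74 = 0.23
Dr = 0.07 / 0.23 * 100
Dr = 30.43 %


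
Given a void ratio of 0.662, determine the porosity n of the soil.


Using the relation n = e / (1 + e)
n = 0.662 / (1 + 0.662)
n = 0.662 / 1.662
n = 0.3983


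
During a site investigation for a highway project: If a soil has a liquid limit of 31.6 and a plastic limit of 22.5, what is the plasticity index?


Using PI = LL - PL
PI = 31.6 - 22.5
PI = 9.1


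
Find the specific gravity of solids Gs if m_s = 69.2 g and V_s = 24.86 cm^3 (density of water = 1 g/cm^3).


Using Gs = m_s / (V_s * rho_w)
Since rho_w = 1 g/cm^3:
Gs = 69.2 / 24.86
Gs = 2.784


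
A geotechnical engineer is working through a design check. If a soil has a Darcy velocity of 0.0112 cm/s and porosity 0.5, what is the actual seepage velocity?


Result: 0.0224 cm/s

Derivation:
Using v_s = v_d / n
v_s = 0.0112 / 0.5
v_s = 0.0224 cm/s


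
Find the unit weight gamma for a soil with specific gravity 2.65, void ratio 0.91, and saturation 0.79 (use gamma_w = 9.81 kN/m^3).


Using gamma = gamma_w * (Gs + S*e) / (1 + e)
Numerator: Gs + S*e = 2.65 + 0.79*0.91 = 3.3689
Denominator: 1 + e = 1 + 0.91 = 1.91
gamma = 9.81 * 3.3689 / 1.91
gamma = 17.303 kN/m^3


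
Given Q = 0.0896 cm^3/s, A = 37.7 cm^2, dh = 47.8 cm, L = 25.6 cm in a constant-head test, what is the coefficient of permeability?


Result: 0.001273 cm/s

Derivation:
Compute hydraulic gradient:
i = dh / L = 47.8 / 25.6 = 1.86719
Then apply Darcy's law:
k = Q / (A * i)
k = 0.0896 / (37.7 * 1.86719)
k = 0.0896 / 70.393
k = 0.001273 cm/s


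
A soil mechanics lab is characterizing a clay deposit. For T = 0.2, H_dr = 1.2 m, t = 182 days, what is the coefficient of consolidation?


Using cv = T * H_dr^2 / t
H_dr^2 = 1.2^2 = 1.44
cv = 0.2 * 1.44 / 182
cv = 0.00158 m^2/day


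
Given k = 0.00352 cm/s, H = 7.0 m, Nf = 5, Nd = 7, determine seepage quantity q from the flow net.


Convert k to m/s for unit consistency with H:
k = 0.00352 cm/s = 0.00352 / 100 m/s = 3.52e-05 m/s
Using q = k * H * Nf / Nd
Nf / Nd = 5 / 7 = 0.7143
q = 3.52e-05 * 7.0 * 0.7143
q = 0.000176 m^3/s per m


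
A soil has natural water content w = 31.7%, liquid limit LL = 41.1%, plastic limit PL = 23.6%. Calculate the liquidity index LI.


Result: 0.463

Derivation:
First compute the plasticity index:
PI = LL - PL = 41.1 - 23.6 = 17.5
Then compute the liquidity index:
LI = (w - PL) / PI
LI = (31.7 - 23.6) / 17.5
LI = 0.463


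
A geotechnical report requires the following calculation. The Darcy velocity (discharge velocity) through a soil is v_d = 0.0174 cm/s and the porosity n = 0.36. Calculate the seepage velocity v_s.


Using v_s = v_d / n
v_s = 0.0174 / 0.36
v_s = 0.04833 cm/s


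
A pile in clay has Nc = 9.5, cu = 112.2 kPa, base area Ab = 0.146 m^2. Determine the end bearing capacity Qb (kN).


Using Qb = Nc * cu * Ab
Qb = 9.5 * 112.2 * 0.146
Qb = 155.62 kN


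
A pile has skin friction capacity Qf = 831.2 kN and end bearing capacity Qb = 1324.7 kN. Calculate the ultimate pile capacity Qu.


Using Qu = Qf + Qb
Qu = 831.2 + 1324.7
Qu = 2155.9 kN


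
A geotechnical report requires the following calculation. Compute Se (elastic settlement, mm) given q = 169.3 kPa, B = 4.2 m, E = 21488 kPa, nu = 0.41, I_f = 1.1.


Result: 30.281 mm

Derivation:
Using Se = q * B * (1 - nu^2) * I_f / E
1 - nu^2 = 1 - 0.41^2 = 0.8319
Se = 169.3 * 4.2 * 0.8319 * 1.1 / 21488
Se = 0.030281 m
Convert to mm: Se = 0.030281 * 1000 = 30.281 mm


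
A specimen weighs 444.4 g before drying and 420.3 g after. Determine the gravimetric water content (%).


Using w = (m_wet - m_dry) / m_dry * 100
m_wet - m_dry = 444.4 - 420.3 = 24.1 g
w = 24.1 / 420.3 * 100
w = 5.73 %


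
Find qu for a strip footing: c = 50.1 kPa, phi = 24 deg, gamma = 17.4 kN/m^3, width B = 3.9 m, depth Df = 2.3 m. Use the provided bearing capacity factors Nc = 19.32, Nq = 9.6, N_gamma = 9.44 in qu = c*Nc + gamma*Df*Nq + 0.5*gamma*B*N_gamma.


Compute qu = c*Nc + gamma*Df*Nq + 0.5*gamma*B*N_gamma
Term 1: 50.1 * 19.32 = 967.932
Term 2: 17.4 * 2.3 * 9.6 = 384.192
Term 3: 0.5 * 17.4 * 3.9 * 9.44 = 320.2992
qu = 967.932 + 384.192 + 320.2992
qu = 1672.42 kPa


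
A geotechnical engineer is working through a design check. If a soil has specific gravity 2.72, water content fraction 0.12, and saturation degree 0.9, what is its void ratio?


Using the relation e = Gs * w / S
e = 2.72 * 0.12 / 0.9
e = 0.3627


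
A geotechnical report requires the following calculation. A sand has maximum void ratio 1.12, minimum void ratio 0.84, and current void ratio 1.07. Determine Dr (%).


Result: 17.86 %

Derivation:
Using Dr = (e_max - e) / (e_max - e_min) * 100
e_max - e = 1.12 - 1.07 = 0.05
e_max - e_min = 1.12 - 0.84 = 0.28
Dr = 0.05 / 0.28 * 100
Dr = 17.86 %


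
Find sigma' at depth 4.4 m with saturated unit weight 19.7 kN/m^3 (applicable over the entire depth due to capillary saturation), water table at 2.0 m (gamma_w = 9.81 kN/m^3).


Result: 63.14 kPa

Derivation:
Total stress = gamma_sat * depth
sigma = 19.7 * 4.4 = 86.68 kPa
Pore water pressure u = gamma_w * (depth - d_wt)
u = 9.81 * (4.4 - 2.0) = 23.544 kPa
Effective stress = sigma - u
sigma' = 86.68 - 23.544 = 63.14 kPa


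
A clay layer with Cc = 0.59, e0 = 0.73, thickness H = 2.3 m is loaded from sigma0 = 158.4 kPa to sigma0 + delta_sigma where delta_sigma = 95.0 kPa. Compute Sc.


Using Sc = Cc * H / (1 + e0) * log10((sigma0 + delta_sigma) / sigma0)
Stress ratio = (158.4 + 95.0) / 158.4 = 1.59975
log10(1.59975) = 0.204051
Cc * H / (1 + e0) = 0.59 * 2.3 / (1 + 0.73) = 0.784393
Sc = 0.784393 * 0.204051
Sc = 0.1601 m


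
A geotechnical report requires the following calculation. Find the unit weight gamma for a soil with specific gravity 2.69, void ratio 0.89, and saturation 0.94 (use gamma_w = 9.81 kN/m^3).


Result: 18.305 kN/m^3

Derivation:
Using gamma = gamma_w * (Gs + S*e) / (1 + e)
Numerator: Gs + S*e = 2.69 + 0.94*0.89 = 3.5266
Denominator: 1 + e = 1 + 0.89 = 1.89
gamma = 9.81 * 3.5266 / 1.89
gamma = 18.305 kN/m^3


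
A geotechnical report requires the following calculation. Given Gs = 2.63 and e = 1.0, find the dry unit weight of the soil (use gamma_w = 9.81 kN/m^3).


Result: 12.9 kN/m^3

Derivation:
Using gamma_d = Gs * gamma_w / (1 + e)
gamma_d = 2.63 * 9.81 / (1 + 1.0)
gamma_d = 2.63 * 9.81 / 2.0
gamma_d = 12.9 kN/m^3


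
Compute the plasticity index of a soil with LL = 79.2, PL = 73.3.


Using PI = LL - PL
PI = 79.2 - 73.3
PI = 5.9


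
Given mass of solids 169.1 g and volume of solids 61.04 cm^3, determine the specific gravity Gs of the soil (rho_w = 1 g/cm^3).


Using Gs = m_s / (V_s * rho_w)
Since rho_w = 1 g/cm^3:
Gs = 169.1 / 61.04
Gs = 2.77


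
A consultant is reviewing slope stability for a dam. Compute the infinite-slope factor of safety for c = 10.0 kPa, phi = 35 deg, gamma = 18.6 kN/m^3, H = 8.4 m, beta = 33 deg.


Result: 1.218

Derivation:
Using Fs = c / (gamma*H*sin(beta)*cos(beta)) + tan(phi)/tan(beta)
Cohesion contribution = 10.0 / (18.6*8.4*sin(33)*cos(33))
Cohesion contribution = 0.140122
Friction contribution = tan(35)/tan(33) = 1.07823
Fs = 0.140122 + 1.07823
Fs = 1.218


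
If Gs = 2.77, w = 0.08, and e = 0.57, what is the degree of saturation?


Using S = Gs * w / e
S = 2.77 * 0.08 / 0.57
S = 0.3888


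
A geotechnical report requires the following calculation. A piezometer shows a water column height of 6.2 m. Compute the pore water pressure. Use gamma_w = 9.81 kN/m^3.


Using u = gamma_w * h_w
u = 9.81 * 6.2
u = 60.82 kPa


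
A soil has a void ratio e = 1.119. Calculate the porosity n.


Result: 0.5281

Derivation:
Using the relation n = e / (1 + e)
n = 1.119 / (1 + 1.119)
n = 1.119 / 2.119
n = 0.5281


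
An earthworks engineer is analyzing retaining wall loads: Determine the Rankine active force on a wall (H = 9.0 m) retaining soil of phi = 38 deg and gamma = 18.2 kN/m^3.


Compute active earth pressure coefficient:
Ka = tan^2(45 - phi/2) = tan^2(26.0) = 0.237883
Compute active force:
Pa = 0.5 * Ka * gamma * H^2
Pa = 0.5 * 0.237883 * 18.2 * 9.0^2
Pa = 175.34 kN/m


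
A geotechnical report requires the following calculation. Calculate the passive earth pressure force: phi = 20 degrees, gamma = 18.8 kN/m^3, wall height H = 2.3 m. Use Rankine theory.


Compute passive earth pressure coefficient:
Kp = tan^2(45 + phi/2) = tan^2(55.0) = 2.039607
Compute passive force:
Pp = 0.5 * Kp * gamma * H^2
Pp = 0.5 * 2.039607 * 18.8 * 2.3^2
Pp = 101.42 kN/m


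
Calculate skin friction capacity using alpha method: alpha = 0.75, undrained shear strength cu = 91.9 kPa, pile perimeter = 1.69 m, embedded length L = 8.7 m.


Result: 1013.4 kN

Derivation:
Using Qs = alpha * cu * perimeter * L
Qs = 0.75 * 91.9 * 1.69 * 8.7
Qs = 1013.4 kN


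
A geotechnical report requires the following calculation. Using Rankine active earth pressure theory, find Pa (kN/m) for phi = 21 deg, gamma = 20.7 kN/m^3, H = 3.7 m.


Compute active earth pressure coefficient:
Ka = tan^2(45 - phi/2) = tan^2(34.5) = 0.472355
Compute active force:
Pa = 0.5 * Ka * gamma * H^2
Pa = 0.5 * 0.472355 * 20.7 * 3.7^2
Pa = 66.93 kN/m


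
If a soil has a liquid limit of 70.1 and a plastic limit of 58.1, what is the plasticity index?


Using PI = LL - PL
PI = 70.1 - 58.1
PI = 12.0


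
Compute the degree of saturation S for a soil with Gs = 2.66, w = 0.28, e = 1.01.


Result: 0.7374

Derivation:
Using S = Gs * w / e
S = 2.66 * 0.28 / 1.01
S = 0.7374


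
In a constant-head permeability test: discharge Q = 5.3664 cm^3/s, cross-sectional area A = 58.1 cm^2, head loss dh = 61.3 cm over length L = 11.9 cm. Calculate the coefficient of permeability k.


Compute hydraulic gradient:
i = dh / L = 61.3 / 11.9 = 5.15126
Then apply Darcy's law:
k = Q / (A * i)
k = 5.3664 / (58.1 * 5.15126)
k = 5.3664 / 299.288
k = 0.017931 cm/s


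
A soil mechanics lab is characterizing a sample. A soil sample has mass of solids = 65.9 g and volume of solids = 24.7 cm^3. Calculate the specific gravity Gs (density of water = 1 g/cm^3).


Using Gs = m_s / (V_s * rho_w)
Since rho_w = 1 g/cm^3:
Gs = 65.9 / 24.7
Gs = 2.668


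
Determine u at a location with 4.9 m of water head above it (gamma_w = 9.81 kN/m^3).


Using u = gamma_w * h_w
u = 9.81 * 4.9
u = 48.07 kPa


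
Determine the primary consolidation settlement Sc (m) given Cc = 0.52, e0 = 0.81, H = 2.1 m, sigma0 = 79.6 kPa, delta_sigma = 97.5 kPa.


Result: 0.2095 m

Derivation:
Using Sc = Cc * H / (1 + e0) * log10((sigma0 + delta_sigma) / sigma0)
Stress ratio = (79.6 + 97.5) / 79.6 = 2.22487
log10(2.22487) = 0.347305
Cc * H / (1 + e0) = 0.52 * 2.1 / (1 + 0.81) = 0.603315
Sc = 0.603315 * 0.347305
Sc = 0.2095 m


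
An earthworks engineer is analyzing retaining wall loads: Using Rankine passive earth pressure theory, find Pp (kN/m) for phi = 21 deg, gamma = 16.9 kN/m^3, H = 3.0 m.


Compute passive earth pressure coefficient:
Kp = tan^2(45 + phi/2) = tan^2(55.5) = 2.117051
Compute passive force:
Pp = 0.5 * Kp * gamma * H^2
Pp = 0.5 * 2.117051 * 16.9 * 3.0^2
Pp = 161.0 kN/m


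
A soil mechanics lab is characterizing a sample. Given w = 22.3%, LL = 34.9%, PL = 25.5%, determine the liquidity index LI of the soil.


First compute the plasticity index:
PI = LL - PL = 34.9 - 25.5 = 9.4
Then compute the liquidity index:
LI = (w - PL) / PI
LI = (22.3 - 25.5) / 9.4
LI = -0.34


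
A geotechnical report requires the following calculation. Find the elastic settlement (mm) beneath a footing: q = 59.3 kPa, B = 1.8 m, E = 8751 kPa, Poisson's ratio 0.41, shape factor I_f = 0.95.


Using Se = q * B * (1 - nu^2) * I_f / E
1 - nu^2 = 1 - 0.41^2 = 0.8319
Se = 59.3 * 1.8 * 0.8319 * 0.95 / 8751
Se = 0.009640 m
Convert to mm: Se = 0.009640 * 1000 = 9.64 mm


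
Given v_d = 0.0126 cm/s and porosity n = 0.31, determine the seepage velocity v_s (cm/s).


Result: 0.04065 cm/s

Derivation:
Using v_s = v_d / n
v_s = 0.0126 / 0.31
v_s = 0.04065 cm/s


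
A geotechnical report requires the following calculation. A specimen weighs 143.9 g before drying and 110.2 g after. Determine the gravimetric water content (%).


Result: 30.58 %

Derivation:
Using w = (m_wet - m_dry) / m_dry * 100
m_wet - m_dry = 143.9 - 110.2 = 33.7 g
w = 33.7 / 110.2 * 100
w = 30.58 %


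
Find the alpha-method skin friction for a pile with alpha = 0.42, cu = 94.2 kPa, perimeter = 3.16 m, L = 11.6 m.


Result: 1450.26 kN

Derivation:
Using Qs = alpha * cu * perimeter * L
Qs = 0.42 * 94.2 * 3.16 * 11.6
Qs = 1450.26 kN


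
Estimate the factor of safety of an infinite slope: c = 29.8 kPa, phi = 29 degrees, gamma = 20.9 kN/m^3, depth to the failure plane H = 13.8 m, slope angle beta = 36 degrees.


Using Fs = c / (gamma*H*sin(beta)*cos(beta)) + tan(phi)/tan(beta)
Cohesion contribution = 29.8 / (20.9*13.8*sin(36)*cos(36))
Cohesion contribution = 0.217277
Friction contribution = tan(29)/tan(36) = 0.762941
Fs = 0.217277 + 0.762941
Fs = 0.98


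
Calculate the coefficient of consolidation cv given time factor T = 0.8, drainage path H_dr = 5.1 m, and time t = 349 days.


Result: 0.05962 m^2/day

Derivation:
Using cv = T * H_dr^2 / t
H_dr^2 = 5.1^2 = 26.01
cv = 0.8 * 26.01 / 349
cv = 0.05962 m^2/day


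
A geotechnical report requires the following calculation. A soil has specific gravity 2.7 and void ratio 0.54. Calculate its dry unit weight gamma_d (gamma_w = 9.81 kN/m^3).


Using gamma_d = Gs * gamma_w / (1 + e)
gamma_d = 2.7 * 9.81 / (1 + 0.54)
gamma_d = 2.7 * 9.81 / 1.54
gamma_d = 17.199 kN/m^3


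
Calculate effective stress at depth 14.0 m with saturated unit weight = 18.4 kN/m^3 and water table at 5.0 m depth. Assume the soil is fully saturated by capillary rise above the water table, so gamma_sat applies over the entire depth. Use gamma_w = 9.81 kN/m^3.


Total stress = gamma_sat * depth
sigma = 18.4 * 14.0 = 257.6 kPa
Pore water pressure u = gamma_w * (depth - d_wt)
u = 9.81 * (14.0 - 5.0) = 88.29 kPa
Effective stress = sigma - u
sigma' = 257.6 - 88.29 = 169.31 kPa


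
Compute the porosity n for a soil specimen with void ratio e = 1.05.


Using the relation n = e / (1 + e)
n = 1.05 / (1 + 1.05)
n = 1.05 / 2.05
n = 0.5122


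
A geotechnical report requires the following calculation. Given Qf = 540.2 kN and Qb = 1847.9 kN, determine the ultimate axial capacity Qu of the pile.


Using Qu = Qf + Qb
Qu = 540.2 + 1847.9
Qu = 2388.1 kN


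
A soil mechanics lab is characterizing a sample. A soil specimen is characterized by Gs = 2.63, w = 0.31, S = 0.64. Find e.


Using the relation e = Gs * w / S
e = 2.63 * 0.31 / 0.64
e = 1.2739


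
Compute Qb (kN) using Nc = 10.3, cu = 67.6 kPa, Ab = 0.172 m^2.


Using Qb = Nc * cu * Ab
Qb = 10.3 * 67.6 * 0.172
Qb = 119.76 kN


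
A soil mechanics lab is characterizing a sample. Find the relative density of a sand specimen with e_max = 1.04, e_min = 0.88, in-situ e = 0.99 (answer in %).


Using Dr = (e_max - e) / (e_max - e_min) * 100
e_max - e = 1.04 - 0.99 = 0.05
e_max - e_min = 1.04 - 0.88 = 0.16
Dr = 0.05 / 0.16 * 100
Dr = 31.25 %


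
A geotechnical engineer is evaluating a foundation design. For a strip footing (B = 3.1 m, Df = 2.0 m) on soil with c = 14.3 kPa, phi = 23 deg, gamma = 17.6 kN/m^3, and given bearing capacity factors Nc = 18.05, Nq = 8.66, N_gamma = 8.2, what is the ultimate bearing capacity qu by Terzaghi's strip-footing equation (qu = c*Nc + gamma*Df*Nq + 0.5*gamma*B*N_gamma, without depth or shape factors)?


Result: 786.64 kPa

Derivation:
Compute qu = c*Nc + gamma*Df*Nq + 0.5*gamma*B*N_gamma
Term 1: 14.3 * 18.05 = 258.115
Term 2: 17.6 * 2.0 * 8.66 = 304.832
Term 3: 0.5 * 17.6 * 3.1 * 8.2 = 223.696
qu = 258.115 + 304.832 + 223.696
qu = 786.64 kPa


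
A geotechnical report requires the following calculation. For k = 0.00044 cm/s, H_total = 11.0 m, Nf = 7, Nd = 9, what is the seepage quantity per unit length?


Convert k to m/s for unit consistency with H:
k = 0.00044 cm/s = 0.00044 / 100 m/s = 4.4e-06 m/s
Using q = k * H * Nf / Nd
Nf / Nd = 7 / 9 = 0.7778
q = 4.4e-06 * 11.0 * 0.7778
q = 3.764e-05 m^3/s per m


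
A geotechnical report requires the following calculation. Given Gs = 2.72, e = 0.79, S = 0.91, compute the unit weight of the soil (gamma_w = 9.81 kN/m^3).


Using gamma = gamma_w * (Gs + S*e) / (1 + e)
Numerator: Gs + S*e = 2.72 + 0.91*0.79 = 3.4389
Denominator: 1 + e = 1 + 0.79 = 1.79
gamma = 9.81 * 3.4389 / 1.79
gamma = 18.847 kN/m^3


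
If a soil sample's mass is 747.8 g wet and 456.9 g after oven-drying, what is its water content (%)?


Using w = (m_wet - m_dry) / m_dry * 100
m_wet - m_dry = 747.8 - 456.9 = 290.9 g
w = 290.9 / 456.9 * 100
w = 63.67 %


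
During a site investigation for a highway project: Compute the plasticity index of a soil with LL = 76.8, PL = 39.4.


Result: 37.4

Derivation:
Using PI = LL - PL
PI = 76.8 - 39.4
PI = 37.4


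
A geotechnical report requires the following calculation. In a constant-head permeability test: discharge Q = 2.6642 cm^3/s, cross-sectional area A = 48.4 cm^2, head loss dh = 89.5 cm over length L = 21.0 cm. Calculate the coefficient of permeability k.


Compute hydraulic gradient:
i = dh / L = 89.5 / 21.0 = 4.2619
Then apply Darcy's law:
k = Q / (A * i)
k = 2.6642 / (48.4 * 4.2619)
k = 2.6642 / 206.276
k = 0.012916 cm/s


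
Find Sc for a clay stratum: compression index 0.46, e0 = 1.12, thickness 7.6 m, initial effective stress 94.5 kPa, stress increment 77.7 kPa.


Using Sc = Cc * H / (1 + e0) * log10((sigma0 + delta_sigma) / sigma0)
Stress ratio = (94.5 + 77.7) / 94.5 = 1.82222
log10(1.82222) = 0.260601
Cc * H / (1 + e0) = 0.46 * 7.6 / (1 + 1.12) = 1.64906
Sc = 1.64906 * 0.260601
Sc = 0.4297 m


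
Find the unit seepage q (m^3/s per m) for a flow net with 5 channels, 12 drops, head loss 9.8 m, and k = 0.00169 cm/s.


Result: 6.901e-05 m^3/s per m

Derivation:
Convert k to m/s for unit consistency with H:
k = 0.00169 cm/s = 0.00169 / 100 m/s = 1.69e-05 m/s
Using q = k * H * Nf / Nd
Nf / Nd = 5 / 12 = 0.4167
q = 1.69e-05 * 9.8 * 0.4167
q = 6.901e-05 m^3/s per m


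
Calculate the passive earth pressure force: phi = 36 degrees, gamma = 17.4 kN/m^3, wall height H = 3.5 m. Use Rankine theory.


Compute passive earth pressure coefficient:
Kp = tan^2(45 + phi/2) = tan^2(63.0) = 3.85184
Compute passive force:
Pp = 0.5 * Kp * gamma * H^2
Pp = 0.5 * 3.85184 * 17.4 * 3.5^2
Pp = 410.51 kN/m


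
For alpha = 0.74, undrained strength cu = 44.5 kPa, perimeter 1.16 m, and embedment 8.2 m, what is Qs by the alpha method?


Result: 313.23 kN

Derivation:
Using Qs = alpha * cu * perimeter * L
Qs = 0.74 * 44.5 * 1.16 * 8.2
Qs = 313.23 kN


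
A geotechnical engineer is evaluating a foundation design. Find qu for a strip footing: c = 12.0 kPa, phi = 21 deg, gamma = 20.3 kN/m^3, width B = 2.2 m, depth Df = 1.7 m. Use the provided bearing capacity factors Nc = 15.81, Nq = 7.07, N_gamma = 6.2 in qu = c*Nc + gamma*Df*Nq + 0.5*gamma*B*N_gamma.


Result: 572.15 kPa

Derivation:
Compute qu = c*Nc + gamma*Df*Nq + 0.5*gamma*B*N_gamma
Term 1: 12.0 * 15.81 = 189.72
Term 2: 20.3 * 1.7 * 7.07 = 243.9857
Term 3: 0.5 * 20.3 * 2.2 * 6.2 = 138.446
qu = 189.72 + 243.9857 + 138.446
qu = 572.15 kPa


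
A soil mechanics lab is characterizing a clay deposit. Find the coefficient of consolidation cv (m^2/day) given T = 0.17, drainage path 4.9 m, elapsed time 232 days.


Using cv = T * H_dr^2 / t
H_dr^2 = 4.9^2 = 24.01
cv = 0.17 * 24.01 / 232
cv = 0.01759 m^2/day


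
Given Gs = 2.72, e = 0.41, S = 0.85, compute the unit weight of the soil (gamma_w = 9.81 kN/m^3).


Using gamma = gamma_w * (Gs + S*e) / (1 + e)
Numerator: Gs + S*e = 2.72 + 0.85*0.41 = 3.0685
Denominator: 1 + e = 1 + 0.41 = 1.41
gamma = 9.81 * 3.0685 / 1.41
gamma = 21.349 kN/m^3


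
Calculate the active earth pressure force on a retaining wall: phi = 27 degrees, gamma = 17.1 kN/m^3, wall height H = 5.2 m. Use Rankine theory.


Compute active earth pressure coefficient:
Ka = tan^2(45 - phi/2) = tan^2(31.5) = 0.375525
Compute active force:
Pa = 0.5 * Ka * gamma * H^2
Pa = 0.5 * 0.375525 * 17.1 * 5.2^2
Pa = 86.82 kN/m


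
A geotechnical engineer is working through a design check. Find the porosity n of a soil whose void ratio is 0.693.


Using the relation n = e / (1 + e)
n = 0.693 / (1 + 0.693)
n = 0.693 / 1.693
n = 0.4093


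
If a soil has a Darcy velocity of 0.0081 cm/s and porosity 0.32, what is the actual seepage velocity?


Using v_s = v_d / n
v_s = 0.0081 / 0.32
v_s = 0.02531 cm/s


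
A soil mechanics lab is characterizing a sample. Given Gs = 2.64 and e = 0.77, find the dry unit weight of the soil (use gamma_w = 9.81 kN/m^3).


Using gamma_d = Gs * gamma_w / (1 + e)
gamma_d = 2.64 * 9.81 / (1 + 0.77)
gamma_d = 2.64 * 9.81 / 1.77
gamma_d = 14.632 kN/m^3


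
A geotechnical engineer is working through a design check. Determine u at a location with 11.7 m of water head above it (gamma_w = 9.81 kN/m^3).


Using u = gamma_w * h_w
u = 9.81 * 11.7
u = 114.78 kPa


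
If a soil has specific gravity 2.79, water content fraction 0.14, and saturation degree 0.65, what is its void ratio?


Result: 0.6009

Derivation:
Using the relation e = Gs * w / S
e = 2.79 * 0.14 / 0.65
e = 0.6009


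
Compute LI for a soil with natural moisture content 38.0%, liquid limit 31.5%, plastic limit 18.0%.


Result: 1.481

Derivation:
First compute the plasticity index:
PI = LL - PL = 31.5 - 18.0 = 13.5
Then compute the liquidity index:
LI = (w - PL) / PI
LI = (38.0 - 18.0) / 13.5
LI = 1.481


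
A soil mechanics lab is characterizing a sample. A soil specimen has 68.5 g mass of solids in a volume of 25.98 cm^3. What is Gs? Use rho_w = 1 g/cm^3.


Result: 2.637

Derivation:
Using Gs = m_s / (V_s * rho_w)
Since rho_w = 1 g/cm^3:
Gs = 68.5 / 25.98
Gs = 2.637


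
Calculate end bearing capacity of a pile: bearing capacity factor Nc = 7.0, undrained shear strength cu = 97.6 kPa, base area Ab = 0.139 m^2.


Result: 94.96 kN

Derivation:
Using Qb = Nc * cu * Ab
Qb = 7.0 * 97.6 * 0.139
Qb = 94.96 kN


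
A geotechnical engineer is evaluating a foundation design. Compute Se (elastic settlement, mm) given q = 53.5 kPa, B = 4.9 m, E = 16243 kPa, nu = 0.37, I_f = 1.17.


Using Se = q * B * (1 - nu^2) * I_f / E
1 - nu^2 = 1 - 0.37^2 = 0.8631
Se = 53.5 * 4.9 * 0.8631 * 1.17 / 16243
Se = 0.016298 m
Convert to mm: Se = 0.016298 * 1000 = 16.298 mm


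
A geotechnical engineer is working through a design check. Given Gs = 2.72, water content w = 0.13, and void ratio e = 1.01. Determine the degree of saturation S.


Using S = Gs * w / e
S = 2.72 * 0.13 / 1.01
S = 0.3501


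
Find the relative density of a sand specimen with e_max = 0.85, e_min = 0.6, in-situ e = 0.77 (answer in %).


Using Dr = (e_max - e) / (e_max - e_min) * 100
e_max - e = 0.85 - 0.77 = 0.08
e_max - e_min = 0.85 - 0.6 = 0.25
Dr = 0.08 / 0.25 * 100
Dr = 32.0 %


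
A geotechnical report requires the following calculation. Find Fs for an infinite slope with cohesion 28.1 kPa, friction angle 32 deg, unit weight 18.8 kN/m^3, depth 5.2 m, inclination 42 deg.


Using Fs = c / (gamma*H*sin(beta)*cos(beta)) + tan(phi)/tan(beta)
Cohesion contribution = 28.1 / (18.8*5.2*sin(42)*cos(42))
Cohesion contribution = 0.578044
Friction contribution = tan(32)/tan(42) = 0.693988
Fs = 0.578044 + 0.693988
Fs = 1.272


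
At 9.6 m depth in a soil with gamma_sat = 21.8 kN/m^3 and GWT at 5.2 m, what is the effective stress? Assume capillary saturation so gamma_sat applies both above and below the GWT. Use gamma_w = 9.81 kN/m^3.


Result: 166.12 kPa

Derivation:
Total stress = gamma_sat * depth
sigma = 21.8 * 9.6 = 209.28 kPa
Pore water pressure u = gamma_w * (depth - d_wt)
u = 9.81 * (9.6 - 5.2) = 43.164 kPa
Effective stress = sigma - u
sigma' = 209.28 - 43.164 = 166.12 kPa


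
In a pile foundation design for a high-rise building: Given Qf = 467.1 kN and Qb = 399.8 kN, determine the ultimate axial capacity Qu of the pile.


Using Qu = Qf + Qb
Qu = 467.1 + 399.8
Qu = 866.9 kN


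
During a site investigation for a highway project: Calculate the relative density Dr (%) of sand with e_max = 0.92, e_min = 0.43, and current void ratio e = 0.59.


Using Dr = (e_max - e) / (e_max - e_min) * 100
e_max - e = 0.92 - 0.59 = 0.33
e_max - e_min = 0.92 - 0.43 = 0.49
Dr = 0.33 / 0.49 * 100
Dr = 67.35 %


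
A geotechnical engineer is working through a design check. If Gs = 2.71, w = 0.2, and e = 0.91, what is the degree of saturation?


Using S = Gs * w / e
S = 2.71 * 0.2 / 0.91
S = 0.5956


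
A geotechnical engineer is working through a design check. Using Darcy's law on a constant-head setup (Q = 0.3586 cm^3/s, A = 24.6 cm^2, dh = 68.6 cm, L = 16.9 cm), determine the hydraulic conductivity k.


Compute hydraulic gradient:
i = dh / L = 68.6 / 16.9 = 4.05917
Then apply Darcy's law:
k = Q / (A * i)
k = 0.3586 / (24.6 * 4.05917)
k = 0.3586 / 99.8556
k = 0.003591 cm/s


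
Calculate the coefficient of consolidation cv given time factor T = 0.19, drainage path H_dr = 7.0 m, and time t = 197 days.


Result: 0.04726 m^2/day

Derivation:
Using cv = T * H_dr^2 / t
H_dr^2 = 7.0^2 = 49.0
cv = 0.19 * 49.0 / 197
cv = 0.04726 m^2/day


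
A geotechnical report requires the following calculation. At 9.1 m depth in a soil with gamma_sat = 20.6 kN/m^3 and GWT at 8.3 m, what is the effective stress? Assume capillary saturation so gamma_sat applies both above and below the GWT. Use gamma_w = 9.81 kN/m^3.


Total stress = gamma_sat * depth
sigma = 20.6 * 9.1 = 187.46 kPa
Pore water pressure u = gamma_w * (depth - d_wt)
u = 9.81 * (9.1 - 8.3) = 7.848 kPa
Effective stress = sigma - u
sigma' = 187.46 - 7.848 = 179.61 kPa


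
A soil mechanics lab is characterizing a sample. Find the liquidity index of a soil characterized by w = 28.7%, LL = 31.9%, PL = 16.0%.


First compute the plasticity index:
PI = LL - PL = 31.9 - 16.0 = 15.9
Then compute the liquidity index:
LI = (w - PL) / PI
LI = (28.7 - 16.0) / 15.9
LI = 0.799


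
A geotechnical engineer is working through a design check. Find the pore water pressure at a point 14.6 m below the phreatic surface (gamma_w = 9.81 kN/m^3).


Using u = gamma_w * h_w
u = 9.81 * 14.6
u = 143.23 kPa


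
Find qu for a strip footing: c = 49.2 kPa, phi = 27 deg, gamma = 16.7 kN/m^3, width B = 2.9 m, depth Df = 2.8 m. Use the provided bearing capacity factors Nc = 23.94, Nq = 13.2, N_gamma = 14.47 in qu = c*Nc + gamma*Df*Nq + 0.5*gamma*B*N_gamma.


Compute qu = c*Nc + gamma*Df*Nq + 0.5*gamma*B*N_gamma
Term 1: 49.2 * 23.94 = 1177.848
Term 2: 16.7 * 2.8 * 13.2 = 617.232
Term 3: 0.5 * 16.7 * 2.9 * 14.47 = 350.39105
qu = 1177.848 + 617.232 + 350.39105
qu = 2145.47 kPa


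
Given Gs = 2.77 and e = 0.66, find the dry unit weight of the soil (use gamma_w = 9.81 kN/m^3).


Using gamma_d = Gs * gamma_w / (1 + e)
gamma_d = 2.77 * 9.81 / (1 + 0.66)
gamma_d = 2.77 * 9.81 / 1.66
gamma_d = 16.37 kN/m^3


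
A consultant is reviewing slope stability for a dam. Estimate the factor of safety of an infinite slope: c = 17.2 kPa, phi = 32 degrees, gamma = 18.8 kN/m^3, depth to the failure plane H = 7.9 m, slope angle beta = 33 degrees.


Using Fs = c / (gamma*H*sin(beta)*cos(beta)) + tan(phi)/tan(beta)
Cohesion contribution = 17.2 / (18.8*7.9*sin(33)*cos(33))
Cohesion contribution = 0.253538
Friction contribution = tan(32)/tan(33) = 0.962214
Fs = 0.253538 + 0.962214
Fs = 1.216


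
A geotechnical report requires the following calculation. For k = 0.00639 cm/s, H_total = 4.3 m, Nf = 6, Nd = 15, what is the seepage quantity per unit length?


Result: 0.0001099 m^3/s per m

Derivation:
Convert k to m/s for unit consistency with H:
k = 0.00639 cm/s = 0.00639 / 100 m/s = 6.39e-05 m/s
Using q = k * H * Nf / Nd
Nf / Nd = 6 / 15 = 0.4
q = 6.39e-05 * 4.3 * 0.4
q = 0.0001099 m^3/s per m


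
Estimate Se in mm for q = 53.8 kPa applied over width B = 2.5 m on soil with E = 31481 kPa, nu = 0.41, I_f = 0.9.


Using Se = q * B * (1 - nu^2) * I_f / E
1 - nu^2 = 1 - 0.41^2 = 0.8319
Se = 53.8 * 2.5 * 0.8319 * 0.9 / 31481
Se = 0.003199 m
Convert to mm: Se = 0.003199 * 1000 = 3.199 mm


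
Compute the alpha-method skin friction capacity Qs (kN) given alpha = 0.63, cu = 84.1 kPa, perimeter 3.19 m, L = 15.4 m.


Result: 2602.84 kN

Derivation:
Using Qs = alpha * cu * perimeter * L
Qs = 0.63 * 84.1 * 3.19 * 15.4
Qs = 2602.84 kN


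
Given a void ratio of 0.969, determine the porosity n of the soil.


Using the relation n = e / (1 + e)
n = 0.969 / (1 + 0.969)
n = 0.969 / 1.969
n = 0.4921
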